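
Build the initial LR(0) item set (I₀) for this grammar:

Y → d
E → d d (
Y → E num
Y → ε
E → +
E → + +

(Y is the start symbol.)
{ [E → . + +], [E → . +], [E → . d d (], [Y → . E num], [Y → . d], [Y → .], [Y' → . Y] }

First, augment the grammar with Y' → Y
I₀ = CLOSURE({ [Y' → . Y] }):
  [Y' → . Y] has the dot before Y: add [Y → . d], [Y → . E num], [Y → .]
  [Y → . E num] has the dot before E: add [E → . d d (], [E → . +], [E → . + +]
No further items can be added.

I₀ = { [E → . + +], [E → . +], [E → . d d (], [Y → . E num], [Y → . d], [Y → .], [Y' → . Y] }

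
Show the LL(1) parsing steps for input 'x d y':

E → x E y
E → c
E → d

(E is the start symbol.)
LL(1) parsing maintains a stack (initially the start symbol over $) and the input. At each step: if the stack top is a terminal, match it against the current input token; if it is a non-terminal N, replace it with the RHS of M[N, lookahead] (the unique production whose predict set contains the lookahead).

Stack is shown with the top on the left.

Stack    Input    Action
------------------------
E $      x d y $  output E → x E y
x E y $  x d y $  match 'x'
E y $    d y $    output E → d
d y $    d y $    match 'd'
y $      y $      match 'y'
$        $        accept

The string is accepted.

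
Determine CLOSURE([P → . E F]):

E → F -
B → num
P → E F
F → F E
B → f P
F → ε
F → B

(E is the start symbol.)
To compute CLOSURE, for each item [A → α.Bβ] where B is a non-terminal, add [B → .γ] for all productions B → γ; repeat for the newly added items until nothing changes.

Start with: [P → . E F]
  [P → . E F] has the dot before E: add [E → . F -]
  [E → . F -] has the dot before F: add [F → . F E], [F → .], [F → . B]
  [F → . B] has the dot before B: add [B → . num], [B → . f P]
No further items can be added.

CLOSURE = { [B → . f P], [B → . num], [E → . F -], [F → . B], [F → . F E], [F → .], [P → . E F] }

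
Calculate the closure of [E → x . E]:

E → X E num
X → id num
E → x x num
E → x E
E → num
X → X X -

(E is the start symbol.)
{ [E → . X E num], [E → . num], [E → . x E], [E → . x x num], [E → x . E], [X → . X X -], [X → . id num] }

To compute CLOSURE, for each item [A → α.Bβ] where B is a non-terminal, add [B → .γ] for all productions B → γ; repeat for the newly added items until nothing changes.

Start with: [E → x . E]
  [E → x . E] has the dot before E: add [E → . X E num], [E → . x x num], [E → . x E], [E → . num]
  [E → . X E num] has the dot before X: add [X → . id num], [X → . X X -]
No further items can be added.

CLOSURE = { [E → . X E num], [E → . num], [E → . x E], [E → . x x num], [E → x . E], [X → . X X -], [X → . id num] }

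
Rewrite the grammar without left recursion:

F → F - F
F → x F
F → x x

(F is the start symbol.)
F is directly left-recursive. The standard transformation for
  A → A α₁ | ... | A α_m | β₁ | ... | β_n
is
  A  → β₁ A' | ... | β_n A'
  A' → α₁ A' | ... | α_m A' | ε

F → x F becomes F → x F F'
F → x x becomes F → x x F'
F → F - F becomes F' → - F F'
Add F' → ε

Resulting grammar:
F → x F F'
F → x x F'
F' → - F F'
F' → ε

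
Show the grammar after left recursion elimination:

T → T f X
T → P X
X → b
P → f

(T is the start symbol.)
T → P X T'
T' → f X T'
T' → ε
X → b
P → f

T is directly left-recursive. The standard transformation for
  A → A α₁ | ... | A α_m | β₁ | ... | β_n
is
  A  → β₁ A' | ... | β_n A'
  A' → α₁ A' | ... | α_m A' | ε

T → P X becomes T → P X T'
T → T f X becomes T' → f X T'
Add T' → ε

Productions for other non-terminals are unchanged:
  X → b
  P → f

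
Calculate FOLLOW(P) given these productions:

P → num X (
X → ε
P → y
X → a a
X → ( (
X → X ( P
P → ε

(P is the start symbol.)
P is the start symbol, so $ ∈ FOLLOW(P).
In X → X ( P: P is at the end, add FOLLOW(X)

The FOLLOW sets referred to above (computed the same way, to a fixed point):
  FOLLOW(X) = { '(' }

Taking the union: FOLLOW(P) = { $, '(' }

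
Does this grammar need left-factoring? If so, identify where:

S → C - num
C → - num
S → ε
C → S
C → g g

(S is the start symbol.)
Left-factoring is needed when two productions for the same non-terminal
share a common prefix on the right-hand side.

Productions for S:
  S → C - num
  S → ε
Productions for C:
  C → - num
  C → S
  C → g g

No common prefixes found.

Answer: No, left-factoring is not needed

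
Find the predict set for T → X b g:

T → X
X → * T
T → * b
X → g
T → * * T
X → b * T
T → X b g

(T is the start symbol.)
{ '*', 'b', 'g' }

PREDICT(T → X b g) = (FIRST(RHS) \ {ε}) ∪ (FOLLOW(T) if ε ∈ FIRST(RHS), i.e. RHS ⇒* ε)
FIRST(X) = { '*', 'b', 'g' }
FIRST(X b g) = { '*', 'b', 'g' }
ε ∉ FIRST(X b g), so FOLLOW(T) is not added.
PREDICT(T → X b g) = { '*', 'b', 'g' }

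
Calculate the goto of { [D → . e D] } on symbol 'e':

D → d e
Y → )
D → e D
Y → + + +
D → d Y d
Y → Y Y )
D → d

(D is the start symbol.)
{ [D → . d Y d], [D → . d e], [D → . d], [D → . e D], [D → e . D] }

GOTO(I, 'e') = CLOSURE({ [A → αX.β] : [A → α.Xβ] ∈ I, X = 'e' })

Items with dot before 'e', with the dot advanced:
  [D → . e D] → [D → e . D]
Closure of the advanced items:
  [D → e . D] has the dot before D: add [D → . d e], [D → . e D], [D → . d Y d], [D → . d]

GOTO = { [D → . d Y d], [D → . d e], [D → . d], [D → . e D], [D → e . D] }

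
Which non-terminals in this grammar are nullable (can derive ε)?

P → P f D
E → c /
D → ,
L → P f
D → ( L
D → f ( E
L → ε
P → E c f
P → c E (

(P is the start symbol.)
A non-terminal is nullable if it can derive ε (the empty string): either it has an ε-production, or it has a production whose right-hand side consists entirely of nullable non-terminals.

ε-productions: L → ε
So L is immediately nullable.
No further non-terminal can be added: every production for the remaining non-terminals contains a terminal or a non-nullable non-terminal.
Nullable = { 'L' }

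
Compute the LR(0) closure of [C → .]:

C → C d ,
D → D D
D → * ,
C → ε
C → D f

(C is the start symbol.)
{ [C → .] }

To compute CLOSURE, for each item [A → α.Bβ] where B is a non-terminal, add [B → .γ] for all productions B → γ; repeat for the newly added items until nothing changes.

Start with: [C → .]
The dot is at the end, so nothing is added.

CLOSURE = { [C → .] }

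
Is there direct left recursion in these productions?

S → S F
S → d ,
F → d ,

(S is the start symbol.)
Yes, S is left-recursive

Direct left recursion occurs when N → N α for some non-terminal N (the right-hand side begins with the left-hand side itself).

S → S F: LEFT RECURSIVE (starts with S)
S → d ,: starts with d
F → d ,: starts with d

The grammar has direct left recursion on: S.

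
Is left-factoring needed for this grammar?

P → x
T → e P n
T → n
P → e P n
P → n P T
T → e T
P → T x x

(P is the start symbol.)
Yes, T has productions with common prefix 'e'

Left-factoring is needed when two productions for the same non-terminal
share a common prefix on the right-hand side.

Productions for P:
  P → x
  P → e P n
  P → n P T
  P → T x x
Productions for T:
  T → e P n
  T → n
  T → e T

Found common prefix 'e' in productions for T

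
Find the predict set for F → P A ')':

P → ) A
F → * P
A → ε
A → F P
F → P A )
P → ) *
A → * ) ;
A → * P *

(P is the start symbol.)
PREDICT(F → P A ')') = (FIRST(RHS) \ {ε}) ∪ (FOLLOW(F) if ε ∈ FIRST(RHS), i.e. RHS ⇒* ε)
FIRST(P) = { ')' }
FIRST(P A ')') = { ')' }
ε ∉ FIRST(P A ')'), so FOLLOW(F) is not added.
PREDICT(F → P A ')') = { ')' }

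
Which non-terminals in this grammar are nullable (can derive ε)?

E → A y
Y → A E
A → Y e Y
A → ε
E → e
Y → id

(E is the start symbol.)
{ 'A' }

A non-terminal is nullable if it can derive ε (the empty string): either it has an ε-production, or it has a production whose right-hand side consists entirely of nullable non-terminals.

ε-productions: A → ε
So A is immediately nullable.
No further non-terminal can be added: every production for the remaining non-terminals contains a terminal or a non-nullable non-terminal.
Nullable = { 'A' }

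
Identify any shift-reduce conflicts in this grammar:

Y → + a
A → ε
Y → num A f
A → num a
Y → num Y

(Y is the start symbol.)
A shift-reduce conflict occurs when an LR(0) state has both:
  - a complete (reduce) item [A → α .] (dot at the end), and
  - a shift item [B → β . c γ] (dot before a terminal).

Augment with Y' → Y and build the canonical LR(0) collection (I0 = CLOSURE({[Y' → . Y]}), then GOTO on every symbol after a dot until no new states appear). It has 10 states:
  I0: { [Y → . + a], [Y → . num A f], [Y → . num Y], [Y' → . Y] }  — shift
  I1: { [Y → + . a] }  — shift
  I2: { [Y' → Y .] }  — accept
  I3: { [A → . num a], [A → .], [Y → . + a], [Y → . num A f], [Y → . num Y], [Y → num . A f], [Y → num . Y] }  — shift, reduce
  I4: { [Y → num A . f] }  — shift
  I5: { [Y → num Y .] }  — reduce
  I6: { [A → . num a], [A → .], [A → num . a], [Y → . + a], [Y → . num A f], [Y → . num Y], [Y → num . A f], [Y → num . Y] }  — shift, reduce
  I7: { [A → num a .] }  — reduce
  I8: { [Y → num A f .] }  — reduce
  I9: { [Y → + a .] }  — reduce

I3 contains reduce item [A → .] and shift items [A → . num a], [Y → . + a], [Y → . num A f], [Y → . num Y] — shift-reduce conflict.
I6 contains reduce item [A → .] and shift items [A → . num a], [A → num . a], [Y → . + a], [Y → . num A f], [Y → . num Y] — shift-reduce conflict.

Answer: Yes — I3: [A → .] vs [A → . num a]; I6: [A → .] vs [A → . num a]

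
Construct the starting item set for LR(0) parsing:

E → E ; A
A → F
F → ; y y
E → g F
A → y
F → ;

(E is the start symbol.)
{ [E → . E ; A], [E → . g F], [E' → . E] }

First, augment the grammar with E' → E
I₀ = CLOSURE({ [E' → . E] }):
  [E' → . E] has the dot before E: add [E → . E ; A], [E → . g F]
No further items can be added.

I₀ = { [E → . E ; A], [E → . g F], [E' → . E] }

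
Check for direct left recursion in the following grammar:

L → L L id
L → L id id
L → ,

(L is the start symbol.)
Yes, L is left-recursive

L → L L id: LEFT RECURSIVE (starts with L)
L → L id id: LEFT RECURSIVE (starts with L)
L → ,: starts with ','

The grammar has direct left recursion on: L.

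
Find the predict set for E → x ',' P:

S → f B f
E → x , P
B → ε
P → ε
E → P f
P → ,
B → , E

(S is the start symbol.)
PREDICT(E → x ',' P) = (FIRST(RHS) \ {ε}) ∪ (FOLLOW(E) if ε ∈ FIRST(RHS), i.e. RHS ⇒* ε)
FIRST(x ',' P) = { 'x' }
ε ∉ FIRST(x ',' P), so FOLLOW(E) is not added.
PREDICT(E → x ',' P) = { 'x' }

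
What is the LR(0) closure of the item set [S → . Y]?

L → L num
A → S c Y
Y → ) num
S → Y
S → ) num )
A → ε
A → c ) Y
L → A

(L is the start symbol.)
To compute CLOSURE, for each item [A → α.Bβ] where B is a non-terminal, add [B → .γ] for all productions B → γ; repeat for the newly added items until nothing changes.

Start with: [S → . Y]
  [S → . Y] has the dot before Y: add [Y → . ) num]
No further items can be added.

CLOSURE = { [S → . Y], [Y → . ) num] }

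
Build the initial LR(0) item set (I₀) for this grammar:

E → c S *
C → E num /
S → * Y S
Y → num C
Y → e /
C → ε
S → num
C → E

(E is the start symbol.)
First, augment the grammar with E' → E
I₀ = CLOSURE({ [E' → . E] }):
  [E' → . E] has the dot before E: add [E → . c S *]
No further items can be added.

I₀ = { [E → . c S *], [E' → . E] }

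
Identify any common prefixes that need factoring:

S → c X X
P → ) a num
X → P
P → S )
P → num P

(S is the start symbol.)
No, left-factoring is not needed

Left-factoring is needed when two productions for the same non-terminal
share a common prefix on the right-hand side.

Productions for P:
  P → ) a num
  P → S )
  P → num P

No common prefixes found.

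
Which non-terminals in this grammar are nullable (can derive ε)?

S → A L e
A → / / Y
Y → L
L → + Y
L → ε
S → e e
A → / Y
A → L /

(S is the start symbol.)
{ 'L', 'Y' }

A non-terminal is nullable if it can derive ε (the empty string): either it has an ε-production, or it has a production whose right-hand side consists entirely of nullable non-terminals.

ε-productions: L → ε
So L is immediately nullable.
Y → L: every symbol on the right is nullable, so Y is nullable too.
No further non-terminal can be added: every production for the remaining non-terminals contains a terminal or a non-nullable non-terminal.
Nullable = { 'L', 'Y' }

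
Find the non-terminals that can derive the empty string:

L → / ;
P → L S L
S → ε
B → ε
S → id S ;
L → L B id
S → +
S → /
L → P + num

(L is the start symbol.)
{ 'B', 'S' }

ε-productions: S → ε, B → ε
So S, B are immediately nullable.
No further non-terminal can be added: every production for the remaining non-terminals contains a terminal or a non-nullable non-terminal.
Nullable = { 'B', 'S' }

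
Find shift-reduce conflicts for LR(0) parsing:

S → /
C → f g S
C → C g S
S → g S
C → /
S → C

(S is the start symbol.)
A shift-reduce conflict occurs when an LR(0) state has both:
  - a complete (reduce) item [A → α .] (dot at the end), and
  - a shift item [B → β . c γ] (dot before a terminal).

Augment with S' → S and build the canonical LR(0) collection (I0 = CLOSURE({[S' → . S]}), then GOTO on every symbol after a dot until no new states appear). It has 11 states:
  I0: { [C → . /], [C → . C g S], [C → . f g S], [S → . /], [S → . C], [S → . g S], [S' → . S] }  — shift
  I1: { [C → / .], [S → / .] }  — 2 reduces
  I2: { [C → C . g S], [S → C .] }  — shift, reduce
  I3: { [S' → S .] }  — accept
  I4: { [C → f . g S] }  — shift
  I5: { [C → . /], [C → . C g S], [C → . f g S], [S → . /], [S → . C], [S → . g S], [S → g . S] }  — shift
  I6: { [S → g S .] }  — reduce
  I7: { [C → . /], [C → . C g S], [C → . f g S], [C → f g . S], [S → . /], [S → . C], [S → . g S] }  — shift
  I8: { [C → f g S .] }  — reduce
  I9: { [C → . /], [C → . C g S], [C → . f g S], [C → C g . S], [S → . /], [S → . C], [S → . g S] }  — shift
  I10: { [C → C g S .] }  — reduce

I2 contains reduce item [S → C .] and shift item [C → C . g S] — shift-reduce conflict.

Answer: Yes — I2: [S → C .] vs [C → C . g S]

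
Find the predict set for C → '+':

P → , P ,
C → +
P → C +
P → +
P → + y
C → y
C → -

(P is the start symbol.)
{ '+' }

PREDICT(C → '+') = (FIRST(RHS) \ {ε}) ∪ (FOLLOW(C) if ε ∈ FIRST(RHS), i.e. RHS ⇒* ε)
FIRST('+') = { '+' }
ε ∉ FIRST('+'), so FOLLOW(C) is not added.
PREDICT(C → '+') = { '+' }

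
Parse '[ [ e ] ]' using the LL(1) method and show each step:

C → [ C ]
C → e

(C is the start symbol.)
LL(1) parsing maintains a stack (initially the start symbol over $) and the input. At each step: if the stack top is a terminal, match it against the current input token; if it is a non-terminal N, replace it with the RHS of M[N, lookahead] (the unique production whose predict set contains the lookahead).

Stack is shown with the top on the left.

Stack      Input        Action
------------------------------
C $        [ [ e ] ] $  output C → [ C ]
[ C ] $    [ [ e ] ] $  match '['
C ] $      [ e ] ] $    output C → [ C ]
[ C ] ] $  [ e ] ] $    match '['
C ] ] $    e ] ] $      output C → e
e ] ] $    e ] ] $      match 'e'
] ] $      ] ] $        match ']'
] $        ] $          match ']'
$          $            accept

The string is accepted.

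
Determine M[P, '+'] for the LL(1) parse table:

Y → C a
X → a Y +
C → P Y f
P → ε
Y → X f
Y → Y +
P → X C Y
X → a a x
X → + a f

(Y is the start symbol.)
P → ε, P → X C Y

To find M[P, '+'], we find productions for P where '+' is in the predict set (PREDICT(N → α) = (FIRST(α) \ {ε}) ∪ (FOLLOW(N) if α ⇒* ε)).

Relevant sets:
  FIRST(X) = { '+', 'a' }
  FOLLOW(P) = { '+', 'a' }

P → ε: PREDICT = { '+', 'a' }
  '+' is in predict set, so this production goes in M[P, '+']
P → X C Y: PREDICT = { '+', 'a' }
  '+' is in predict set, so this production goes in M[P, '+']

M[P, '+'] = P → ε, P → X C Y  (a multiply-defined cell — the grammar is not LL(1))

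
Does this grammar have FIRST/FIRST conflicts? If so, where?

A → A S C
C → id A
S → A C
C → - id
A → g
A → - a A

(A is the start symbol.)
FIRST sets of the non-terminals at (or reachable through a nullable prefix from) the front of some alternative:
  FIRST(A) = { '-', 'g' }

Productions for A:
  A → A S C: FIRST = { '-', 'g' }
  A → g: FIRST = { 'g' }
  A → - a A: FIRST = { '-' }
Productions for C:
  C → id A: FIRST = { 'id' }
  C → - id: FIRST = { '-' }
S has only one production, so no FIRST/FIRST conflict is possible there.

Conflict for A: A → A S C and A → g
  Overlap: { 'g' }
Conflict for A: A → A S C and A → - a A
  Overlap: { '-' }

Answer: Yes. A → A S C / A → g on { 'g' }; A → A S C / A → '-' a A on { '-' }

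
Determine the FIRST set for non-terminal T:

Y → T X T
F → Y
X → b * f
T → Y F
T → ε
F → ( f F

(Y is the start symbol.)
FIRST sets of the other non-terminals involved (by the same procedure, iterated to a fixed point):
  FIRST(Y) = { 'b' }

From T → Y F:
  - Y is a non-terminal: add FIRST(Y) \ {ε} = { 'b' }
    Y is not nullable, so stop
From T → ε:
  - ε-production, so ε ∈ FIRST(T)

Collecting: FIRST(T) = { 'b', ε }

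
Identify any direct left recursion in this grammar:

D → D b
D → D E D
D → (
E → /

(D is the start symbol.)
Direct left recursion occurs when N → N α for some non-terminal N (the right-hand side begins with the left-hand side itself).

D → D b: LEFT RECURSIVE (starts with D)
D → D E D: LEFT RECURSIVE (starts with D)
D → (: starts with '('
E → /: starts with '/'

The grammar has direct left recursion on: D.

Answer: Yes, D is left-recursive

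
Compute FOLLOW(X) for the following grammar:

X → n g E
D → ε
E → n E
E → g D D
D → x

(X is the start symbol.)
{ $ }

X is the start symbol, so $ ∈ FOLLOW(X).
X does not occur on any right-hand side.

Taking the union: FOLLOW(X) = { $ }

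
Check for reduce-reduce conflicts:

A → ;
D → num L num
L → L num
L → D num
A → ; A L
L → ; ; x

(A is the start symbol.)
Yes — I9: [D → num L num .] vs [L → L num .]

A reduce-reduce conflict occurs when an LR(0) state has two complete items [A → α .] and [B → β .] — both call for a reduction, and with no lookahead the parser cannot choose between them.

Augment with A' → A and build the canonical LR(0) collection (I0 = CLOSURE({[A' → . A]}), then GOTO on every symbol after a dot until no new states appear). It has 14 states:
  I0: { [A → . ; A L], [A → . ;], [A' → . A] }  — shift
  I1: { [A → . ; A L], [A → . ;], [A → ; . A L], [A → ; .] }  — shift, reduce
  I2: { [A' → A .] }  — accept
  I3: { [A → ; A . L], [D → . num L num], [L → . ; ; x], [L → . D num], [L → . L num] }  — shift
  I4: { [L → ; . ; x] }  — shift
  I5: { [L → D . num] }  — shift
  I6: { [A → ; A L .], [L → L . num] }  — shift, reduce
  I7: { [D → . num L num], [D → num . L num], [L → . ; ; x], [L → . D num], [L → . L num] }  — shift
  I8: { [D → num L . num], [L → L . num] }  — shift
  I9: { [D → num L num .], [L → L num .] }  — 2 reduces
  I10: { [L → L num .] }  — reduce
  I11: { [L → D num .] }  — reduce
  I12: { [L → ; ; . x] }  — shift
  I13: { [L → ; ; x .] }  — reduce

I9 contains complete items [D → num L num .], [L → L num .] — reduce-reduce conflict.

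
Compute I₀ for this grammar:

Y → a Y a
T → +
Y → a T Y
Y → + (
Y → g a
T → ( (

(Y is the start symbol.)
First, augment the grammar with Y' → Y
I₀ = CLOSURE({ [Y' → . Y] }):
  [Y' → . Y] has the dot before Y: add [Y → . a Y a], [Y → . a T Y], [Y → . + (], [Y → . g a]
No further items can be added.

I₀ = { [Y → . + (], [Y → . a T Y], [Y → . a Y a], [Y → . g a], [Y' → . Y] }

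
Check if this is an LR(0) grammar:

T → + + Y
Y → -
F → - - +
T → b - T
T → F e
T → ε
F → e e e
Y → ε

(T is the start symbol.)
No. Shift-reduce conflict between [T → .] and [F → . - - +]

A grammar is LR(0) if no state in the canonical LR(0) collection has:
  - both a shift item (dot before a terminal) and a complete item (shift-reduce conflict), or
  - two or more complete items (reduce-reduce conflict; the accept item [T' → T .] counts as a complete item here).

Augment with T' → T and build the canonical LR(0) collection (I0 = CLOSURE({[T' → . T]}), then GOTO on every symbol after a dot until no new states appear). It has 17 states:
  I0: { [F → . - - +], [F → . e e e], [T → . + + Y], [T → . F e], [T → . b - T], [T → .], [T' → . T] }  — shift, reduce
  I1: { [T → + . + Y] }  — shift
  I2: { [F → - . - +] }  — shift
  I3: { [T → F . e] }  — shift
  I4: { [T' → T .] }  — accept
  I5: { [T → b . - T] }  — shift
  I6: { [F → e . e e] }  — shift
  I7: { [F → e e . e] }  — shift
  I8: { [F → e e e .] }  — reduce
  I9: { [F → . - - +], [F → . e e e], [T → . + + Y], [T → . F e], [T → . b - T], [T → .], [T → b - . T] }  — shift, reduce
  I10: { [T → b - T .] }  — reduce
  I11: { [T → F e .] }  — reduce
  I12: { [F → - - . +] }  — shift
  I13: { [F → - - + .] }  — reduce
  I14: { [T → + + . Y], [Y → . -], [Y → .] }  — shift, reduce
  I15: { [Y → - .] }  — reduce
  I16: { [T → + + Y .] }  — reduce

Conflict in state I0:
  Shift-reduce conflict between [T → .] and [F → . - - +]
So the grammar is NOT LR(0).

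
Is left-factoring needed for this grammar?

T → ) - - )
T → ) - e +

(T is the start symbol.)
Left-factoring is needed when two productions for the same non-terminal
share a common prefix on the right-hand side.

Productions for T:
  T → ) - - )
  T → ) - e +

Found common prefix ') -' in productions for T

Answer: Yes, T has productions with common prefix ') -'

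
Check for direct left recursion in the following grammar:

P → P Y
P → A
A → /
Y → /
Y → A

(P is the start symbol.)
P → P Y: LEFT RECURSIVE (starts with P)
P → A: starts with A
A → /: starts with '/'
Y → /: starts with '/'
Y → A: starts with A

The grammar has direct left recursion on: P.

Answer: Yes, P is left-recursive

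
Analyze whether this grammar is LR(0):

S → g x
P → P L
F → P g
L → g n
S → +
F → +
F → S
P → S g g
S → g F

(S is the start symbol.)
A grammar is LR(0) if no state in the canonical LR(0) collection has:
  - both a shift item (dot before a terminal) and a complete item (shift-reduce conflict), or
  - two or more complete items (reduce-reduce conflict; the accept item [S' → S .] counts as a complete item here).

Augment with S' → S and build the canonical LR(0) collection (I0 = CLOSURE({[S' → . S]}), then GOTO on every symbol after a dot until no new states appear). It has 14 states:
  I0: { [S → . +], [S → . g F], [S → . g x], [S' → . S] }  — shift
  I1: { [S → + .] }  — reduce
  I2: { [S' → S .] }  — accept
  I3: { [F → . +], [F → . P g], [F → . S], [P → . P L], [P → . S g g], [S → . +], [S → . g F], [S → . g x], [S → g . F], [S → g . x] }  — shift
  I4: { [F → + .], [S → + .] }  — 2 reduces
  I5: { [S → g F .] }  — reduce
  I6: { [F → P . g], [L → . g n], [P → P . L] }  — shift
  I7: { [F → S .], [P → S . g g] }  — shift, reduce
  I8: { [S → g x .] }  — reduce
  I9: { [P → S g . g] }  — shift
  I10: { [P → S g g .] }  — reduce
  I11: { [P → P L .] }  — reduce
  I12: { [F → P g .], [L → g . n] }  — shift, reduce
  I13: { [L → g n .] }  — reduce

Conflict in state I4:
  Reduce-reduce conflict: [F → + .] and [S → + .]
So the grammar is NOT LR(0).

Answer: No. Reduce-reduce conflict: [F → + .] and [S → + .]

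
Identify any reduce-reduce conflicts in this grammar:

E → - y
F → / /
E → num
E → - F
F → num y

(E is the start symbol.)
A reduce-reduce conflict occurs when an LR(0) state has two complete items [A → α .] and [B → β .] — both call for a reduction, and with no lookahead the parser cannot choose between them.

Augment with E' → E and build the canonical LR(0) collection (I0 = CLOSURE({[E' → . E]}), then GOTO on every symbol after a dot until no new states appear). It has 10 states:
  I0: { [E → . - F], [E → . - y], [E → . num], [E' → . E] }  — shift
  I1: { [E → - . F], [E → - . y], [F → . / /], [F → . num y] }  — shift
  I2: { [E' → E .] }  — accept
  I3: { [E → num .] }  — reduce
  I4: { [F → / . /] }  — shift
  I5: { [E → - F .] }  — reduce
  I6: { [F → num . y] }  — shift
  I7: { [E → - y .] }  — reduce
  I8: { [F → num y .] }  — reduce
  I9: { [F → / / .] }  — reduce

No state contains more than one complete item.

Answer: No reduce-reduce conflicts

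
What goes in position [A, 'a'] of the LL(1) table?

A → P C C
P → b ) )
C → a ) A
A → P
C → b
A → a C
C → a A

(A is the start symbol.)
To find M[A, 'a'], we find productions for A where 'a' is in the predict set (PREDICT(N → α) = (FIRST(α) \ {ε}) ∪ (FOLLOW(N) if α ⇒* ε)).

Relevant sets:
  FIRST(P) = { 'b' }

A → P C C: PREDICT = { 'b' }
A → P: PREDICT = { 'b' }
A → a C: PREDICT = { 'a' }
  'a' is in predict set, so this production goes in M[A, 'a']

M[A, 'a'] = A → a C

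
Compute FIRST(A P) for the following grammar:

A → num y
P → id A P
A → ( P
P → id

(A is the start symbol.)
{ '(', 'num' }

FIRST sets of the non-terminals involved (from the grammar, by fixed-point iteration):
  FIRST(A) = { '(', 'num' }

To compute FIRST(A P), process the symbols left to right:
Symbol A is a non-terminal. Add FIRST(A) \ {ε} = { '(', 'num' }
A is not nullable (ε ∉ FIRST(A)), so stop here.
FIRST(A P) = { '(', 'num' }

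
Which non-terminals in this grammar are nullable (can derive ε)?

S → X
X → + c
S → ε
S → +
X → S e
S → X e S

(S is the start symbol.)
{ 'S' }

A non-terminal is nullable if it can derive ε (the empty string): either it has an ε-production, or it has a production whose right-hand side consists entirely of nullable non-terminals.

ε-productions: S → ε
So S is immediately nullable.
No further non-terminal can be added: every production for the remaining non-terminals contains a terminal or a non-nullable non-terminal.
Nullable = { 'S' }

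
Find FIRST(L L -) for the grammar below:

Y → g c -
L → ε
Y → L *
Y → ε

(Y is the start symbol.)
FIRST sets of the non-terminals involved (from the grammar, by fixed-point iteration):
  FIRST(L) = { ε }

To compute FIRST(L L -), process the symbols left to right:
Symbol L is a non-terminal. Add FIRST(L) \ {ε} = { }
L is nullable (ε ∈ FIRST(L)), continue to the next symbol.
Symbol L is a non-terminal. Add FIRST(L) \ {ε} = { }
L is nullable (ε ∈ FIRST(L)), continue to the next symbol.
Symbol - is a terminal. Add '-' and stop.
FIRST(L L -) = { '-' }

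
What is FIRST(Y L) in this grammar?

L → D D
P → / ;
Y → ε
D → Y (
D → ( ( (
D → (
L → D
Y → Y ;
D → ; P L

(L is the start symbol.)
{ '(', ';' }

FIRST sets of the non-terminals involved (from the grammar, by fixed-point iteration):
  FIRST(Y) = { ';', ε }
  FIRST(L) = { '(', ';' }

To compute FIRST(Y L), process the symbols left to right:
Symbol Y is a non-terminal. Add FIRST(Y) \ {ε} = { ';' }
Y is nullable (ε ∈ FIRST(Y)), continue to the next symbol.
Symbol L is a non-terminal. Add FIRST(L) \ {ε} = { '(', ';' }
L is not nullable (ε ∉ FIRST(L)), so stop here.
FIRST(Y L) = { '(', ';' }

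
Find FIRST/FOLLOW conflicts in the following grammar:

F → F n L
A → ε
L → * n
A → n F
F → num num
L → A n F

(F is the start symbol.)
Yes. A → n F with FOLLOW(A) on { 'n' }

Nullable non-terminals: A.

A: nullable alternative(s) A → ε; FOLLOW(A) = { 'n' }
  A → ε: FIRST \ {ε} = { } — this is the only nullable alternative, skip
  A → n F: FIRST \ {ε} = { 'n' } — overlaps FOLLOW(A) on { 'n' }: CONFLICT

F, L have no nullable alternative, so no FIRST/FOLLOW check is needed there.

So the grammar has 1 FIRST/FOLLOW conflict (marked CONFLICT above).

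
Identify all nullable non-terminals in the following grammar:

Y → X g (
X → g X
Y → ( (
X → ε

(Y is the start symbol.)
{ 'X' }

ε-productions: X → ε
So X is immediately nullable.
No further non-terminal can be added: every production for the remaining non-terminals contains a terminal or a non-nullable non-terminal.
Nullable = { 'X' }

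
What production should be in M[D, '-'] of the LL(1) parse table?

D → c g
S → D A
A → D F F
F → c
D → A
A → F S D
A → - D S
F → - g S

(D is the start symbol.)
D → A

To find M[D, '-'], we find productions for D where '-' is in the predict set (PREDICT(N → α) = (FIRST(α) \ {ε}) ∪ (FOLLOW(N) if α ⇒* ε)).

Relevant sets:
  FIRST(A) = { '-', 'c' }

D → c g: PREDICT = { 'c' }
D → A: PREDICT = { '-', 'c' }
  '-' is in predict set, so this production goes in M[D, '-']

M[D, '-'] = D → A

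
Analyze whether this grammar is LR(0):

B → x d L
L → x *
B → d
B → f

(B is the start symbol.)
Augment with B' → B and build the canonical LR(0) collection (I0 = CLOSURE({[B' → . B]}), then GOTO on every symbol after a dot until no new states appear). It has 9 states:
  I0: { [B → . d], [B → . f], [B → . x d L], [B' → . B] }  — shift
  I1: { [B' → B .] }  — accept
  I2: { [B → d .] }  — reduce
  I3: { [B → f .] }  — reduce
  I4: { [B → x . d L] }  — shift
  I5: { [B → x d . L], [L → . x *] }  — shift
  I6: { [B → x d L .] }  — reduce
  I7: { [L → x . *] }  — shift
  I8: { [L → x * .] }  — reduce

Every state is either a pure shift/goto state or contains exactly one complete item and nothing to shift — no conflicts. The grammar is LR(0).

Answer: Yes, the grammar is LR(0)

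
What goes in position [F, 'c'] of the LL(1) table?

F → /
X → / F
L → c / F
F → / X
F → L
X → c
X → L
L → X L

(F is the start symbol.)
To find M[F, 'c'], we find productions for F where 'c' is in the predict set (PREDICT(N → α) = (FIRST(α) \ {ε}) ∪ (FOLLOW(N) if α ⇒* ε)).

Relevant sets:
  FIRST(L) = { '/', 'c' }

F → /: PREDICT = { '/' }
F → / X: PREDICT = { '/' }
F → L: PREDICT = { '/', 'c' }
  'c' is in predict set, so this production goes in M[F, 'c']

M[F, 'c'] = F → L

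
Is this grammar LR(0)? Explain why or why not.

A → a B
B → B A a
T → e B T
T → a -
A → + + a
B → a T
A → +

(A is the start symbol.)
Augment with A' → A and build the canonical LR(0) collection (I0 = CLOSURE({[A' → . A]}), then GOTO on every symbol after a dot until no new states appear). It has 17 states:
  I0: { [A → . + + a], [A → . +], [A → . a B], [A' → . A] }  — shift
  I1: { [A → + . + a], [A → + .] }  — shift, reduce
  I2: { [A' → A .] }  — accept
  I3: { [A → a . B], [B → . B A a], [B → . a T] }  — shift
  I4: { [A → . + + a], [A → . +], [A → . a B], [A → a B .], [B → B . A a] }  — shift, reduce
  I5: { [B → a . T], [T → . a -], [T → . e B T] }  — shift
  I6: { [B → a T .] }  — reduce
  I7: { [T → a . -] }  — shift
  I8: { [B → . B A a], [B → . a T], [T → e . B T] }  — shift
  I9: { [A → . + + a], [A → . +], [A → . a B], [B → B . A a], [T → . a -], [T → . e B T], [T → e B . T] }  — shift
  I10: { [B → B A . a] }  — shift
  I11: { [T → e B T .] }  — reduce
  I12: { [A → a . B], [B → . B A a], [B → . a T], [T → a . -] }  — shift
  I13: { [T → a - .] }  — reduce
  I14: { [B → B A a .] }  — reduce
  I15: { [A → + + . a] }  — shift
  I16: { [A → + + a .] }  — reduce

Conflict in state I1:
  Shift-reduce conflict between [A → + .] and [A → + . + a]
So the grammar is NOT LR(0).

Answer: No. Shift-reduce conflict between [A → + .] and [A → + . + a]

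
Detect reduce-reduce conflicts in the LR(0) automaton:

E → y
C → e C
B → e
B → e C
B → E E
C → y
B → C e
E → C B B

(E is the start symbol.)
Yes — I4: [C → y .] vs [E → y .]; I11: [B → e C .] vs [C → e C .]; I13: [B → C e .] vs [B → e .]

Augment with E' → E and build the canonical LR(0) collection (I0 = CLOSURE({[E' → . E]}), then GOTO on every symbol after a dot until no new states appear). It has 15 states:
  I0: { [C → . e C], [C → . y], [E → . C B B], [E → . y], [E' → . E] }  — shift
  I1: { [B → . C e], [B → . E E], [B → . e C], [B → . e], [C → . e C], [C → . y], [E → . C B B], [E → . y], [E → C . B B] }  — shift
  I2: { [E' → E .] }  — accept
  I3: { [C → . e C], [C → . y], [C → e . C] }  — shift
  I4: { [C → y .], [E → y .] }  — 2 reduces
  I5: { [C → e C .] }  — reduce
  I6: { [C → y .] }  — reduce
  I7: { [B → . C e], [B → . E E], [B → . e C], [B → . e], [C → . e C], [C → . y], [E → . C B B], [E → . y], [E → C B . B] }  — shift
  I8: { [B → . C e], [B → . E E], [B → . e C], [B → . e], [B → C . e], [C → . e C], [C → . y], [E → . C B B], [E → . y], [E → C . B B] }  — shift
  I9: { [B → E . E], [C → . e C], [C → . y], [E → . C B B], [E → . y] }  — shift
  I10: { [B → e . C], [B → e .], [C → . e C], [C → . y], [C → e . C] }  — shift, reduce
  I11: { [B → e C .], [C → e C .] }  — 2 reduces
  I12: { [B → E E .] }  — reduce
  I13: { [B → C e .], [B → e . C], [B → e .], [C → . e C], [C → . y], [C → e . C] }  — shift, 2 reduces
  I14: { [E → C B B .] }  — reduce

I4 contains complete items [C → y .], [E → y .] — reduce-reduce conflict.
I11 contains complete items [B → e C .], [C → e C .] — reduce-reduce conflict.
I13 contains complete items [B → C e .], [B → e .] — reduce-reduce conflict.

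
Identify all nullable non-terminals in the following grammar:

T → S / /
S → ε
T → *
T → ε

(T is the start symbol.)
A non-terminal is nullable if it can derive ε (the empty string): either it has an ε-production, or it has a production whose right-hand side consists entirely of nullable non-terminals.

ε-productions: S → ε, T → ε
So S, T are immediately nullable.
Every non-terminal is now nullable.
Nullable = { 'S', 'T' }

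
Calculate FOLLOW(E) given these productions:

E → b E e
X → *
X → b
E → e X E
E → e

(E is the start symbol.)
To compute FOLLOW(E), find every occurrence of E on a right-hand side N → α E β: add FIRST(β) \ {ε}, and if β is empty or nullable also add FOLLOW(N). Iterate to a fixed point.

E is the start symbol, so $ ∈ FOLLOW(E).
In E → b E e: E is followed by e, add FIRST(e) \ {ε} = { 'e' }
In E → e X E: E is at the end; this adds FOLLOW(E) to itself — nothing new

Taking the union: FOLLOW(E) = { $, 'e' }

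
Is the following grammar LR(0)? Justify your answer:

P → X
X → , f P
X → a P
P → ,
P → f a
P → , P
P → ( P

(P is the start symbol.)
No. Shift-reduce conflict between [P → , .] and [P → . ( P]

A grammar is LR(0) if no state in the canonical LR(0) collection has:
  - both a shift item (dot before a terminal) and a complete item (shift-reduce conflict), or
  - two or more complete items (reduce-reduce conflict; the accept item [P' → P .] counts as a complete item here).

Augment with P' → P and build the canonical LR(0) collection (I0 = CLOSURE({[P' → . P]}), then GOTO on every symbol after a dot until no new states appear). It has 14 states:
  I0: { [P → . ( P], [P → . , P], [P → . ,], [P → . X], [P → . f a], [P' → . P], [X → . , f P], [X → . a P] }  — shift
  I1: { [P → ( . P], [P → . ( P], [P → . , P], [P → . ,], [P → . X], [P → . f a], [X → . , f P], [X → . a P] }  — shift
  I2: { [P → , . P], [P → , .], [P → . ( P], [P → . , P], [P → . ,], [P → . X], [P → . f a], [X → , . f P], [X → . , f P], [X → . a P] }  — shift, reduce
  I3: { [P' → P .] }  — accept
  I4: { [P → X .] }  — reduce
  I5: { [P → . ( P], [P → . , P], [P → . ,], [P → . X], [P → . f a], [X → . , f P], [X → . a P], [X → a . P] }  — shift
  I6: { [P → f . a] }  — shift
  I7: { [P → f a .] }  — reduce
  I8: { [X → a P .] }  — reduce
  I9: { [P → , P .] }  — reduce
  I10: { [P → . ( P], [P → . , P], [P → . ,], [P → . X], [P → . f a], [P → f . a], [X → , f . P], [X → . , f P], [X → . a P] }  — shift
  I11: { [X → , f P .] }  — reduce
  I12: { [P → . ( P], [P → . , P], [P → . ,], [P → . X], [P → . f a], [P → f a .], [X → . , f P], [X → . a P], [X → a . P] }  — shift, reduce
  I13: { [P → ( P .] }  — reduce

Conflict in state I2:
  Shift-reduce conflict between [P → , .] and [P → . ( P]
So the grammar is NOT LR(0).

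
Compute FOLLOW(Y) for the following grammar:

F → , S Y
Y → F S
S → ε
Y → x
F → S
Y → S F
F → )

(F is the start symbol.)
{ $ }

To compute FOLLOW(Y), find every occurrence of Y on a right-hand side N → α Y β: add FIRST(β) \ {ε}, and if β is empty or nullable also add FOLLOW(N). Iterate to a fixed point.

In F → , S Y: Y is at the end, add FOLLOW(F)

The FOLLOW sets referred to above (computed the same way, to a fixed point):
  FOLLOW(F) = { $ }

Taking the union: FOLLOW(Y) = { $ }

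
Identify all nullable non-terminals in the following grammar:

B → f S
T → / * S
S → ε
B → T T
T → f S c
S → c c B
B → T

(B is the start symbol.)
ε-productions: S → ε
So S is immediately nullable.
No further non-terminal can be added: every production for the remaining non-terminals contains a terminal or a non-nullable non-terminal.
Nullable = { 'S' }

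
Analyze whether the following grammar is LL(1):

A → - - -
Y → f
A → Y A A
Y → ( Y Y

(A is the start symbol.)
Yes, the grammar is LL(1).

Relevant sets:
  FIRST(Y) = { '(', 'f' }

For A:
  PREDICT(A → '-' '-' '-') = { '-' }
  PREDICT(A → Y A A) = { '(', 'f' }
For Y:
  PREDICT(Y → f) = { 'f' }
  PREDICT(Y → '(' Y Y) = { '(' }

All predict sets are disjoint. The grammar IS LL(1).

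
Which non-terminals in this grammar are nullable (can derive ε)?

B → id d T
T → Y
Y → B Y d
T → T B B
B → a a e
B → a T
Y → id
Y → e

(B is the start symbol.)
A non-terminal is nullable if it can derive ε (the empty string): either it has an ε-production, or it has a production whose right-hand side consists entirely of nullable non-terminals.

There are no ε-productions, so no non-terminal can derive ε.
No non-terminals are nullable.

Answer: None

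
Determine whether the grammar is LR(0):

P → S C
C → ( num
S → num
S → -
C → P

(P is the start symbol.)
A grammar is LR(0) if no state in the canonical LR(0) collection has:
  - both a shift item (dot before a terminal) and a complete item (shift-reduce conflict), or
  - two or more complete items (reduce-reduce conflict; the accept item [P' → P .] counts as a complete item here).

Augment with P' → P and build the canonical LR(0) collection (I0 = CLOSURE({[P' → . P]}), then GOTO on every symbol after a dot until no new states appear). It has 9 states:
  I0: { [P → . S C], [P' → . P], [S → . -], [S → . num] }  — shift
  I1: { [S → - .] }  — reduce
  I2: { [P' → P .] }  — accept
  I3: { [C → . ( num], [C → . P], [P → . S C], [P → S . C], [S → . -], [S → . num] }  — shift
  I4: { [S → num .] }  — reduce
  I5: { [C → ( . num] }  — shift
  I6: { [P → S C .] }  — reduce
  I7: { [C → P .] }  — reduce
  I8: { [C → ( num .] }  — reduce

Every state is either a pure shift/goto state or contains exactly one complete item and nothing to shift — no conflicts. The grammar is LR(0).

Answer: Yes, the grammar is LR(0)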